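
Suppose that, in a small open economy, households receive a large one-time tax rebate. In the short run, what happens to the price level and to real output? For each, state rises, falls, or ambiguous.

This is a positive demand shock: AD shifts right.
Moving along the upward-sloping SRAS curve, P rises and Y rises.

Price level: rises; output: rises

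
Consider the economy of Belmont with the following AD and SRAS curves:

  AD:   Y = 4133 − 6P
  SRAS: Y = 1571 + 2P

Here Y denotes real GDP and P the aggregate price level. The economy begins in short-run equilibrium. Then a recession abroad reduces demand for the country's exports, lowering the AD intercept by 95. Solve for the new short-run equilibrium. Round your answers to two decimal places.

This is a negative demand shock: AD shifts left.
New AD: Y = 4038 − 6P.
Set AD = SRAS: 4038 − 6P = 1571 + 2P, so 2467 = 8P and P = 308.38.
Substituting into AD, Y = 2187.75.

P = 308.38, Y = 2187.75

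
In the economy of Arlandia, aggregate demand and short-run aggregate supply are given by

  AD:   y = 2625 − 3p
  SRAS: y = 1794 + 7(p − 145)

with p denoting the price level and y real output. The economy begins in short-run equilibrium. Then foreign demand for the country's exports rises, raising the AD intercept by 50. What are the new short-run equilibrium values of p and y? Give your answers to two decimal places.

p = 189.60, y = 2106.20

This is a positive demand shock: AD shifts right.
New AD: y = 2675 − 3p.
SRAS can be written y = 779 + 7p.
Set AD = SRAS: 2675 − 3p = 779 + 7p, so 1896 = 10p and p = 189.60.
Substituting into AD, y = 2106.20.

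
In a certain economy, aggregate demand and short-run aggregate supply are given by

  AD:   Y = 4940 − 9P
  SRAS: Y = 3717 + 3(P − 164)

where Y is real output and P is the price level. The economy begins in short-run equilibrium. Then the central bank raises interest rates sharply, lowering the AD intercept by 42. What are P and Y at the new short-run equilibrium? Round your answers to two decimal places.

This is a negative demand shock: AD shifts left.
New AD: Y = 4898 − 9P.
SRAS can be written Y = 3225 + 3P.
Set AD = SRAS: 4898 − 9P = 3225 + 3P, so 1673 = 12P and P = 139.42.
Substituting into AD, Y = 3643.25.

P = 139.42, Y = 3643.25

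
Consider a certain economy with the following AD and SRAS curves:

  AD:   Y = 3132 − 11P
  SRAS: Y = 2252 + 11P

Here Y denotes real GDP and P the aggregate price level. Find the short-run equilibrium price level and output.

P = 40, Y = 2692

Set AD = SRAS: 3132 − 11P = 2252 + 11P, so 880 = 22P and P = 40.
Then Y = 3132 − 11·40 = 2692.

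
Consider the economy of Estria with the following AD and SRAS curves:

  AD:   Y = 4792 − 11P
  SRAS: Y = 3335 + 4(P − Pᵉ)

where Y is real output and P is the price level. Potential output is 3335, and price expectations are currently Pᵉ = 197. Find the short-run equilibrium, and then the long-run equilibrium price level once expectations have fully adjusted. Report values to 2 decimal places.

Short run: with Pᵉ = 197, SRAS is Y = 2547 + 4P. Setting AD = SRAS gives 2245 = 15P, so P = 149.67 and Y = 4792 − 11P = 3145.67.
Output 3145.67 is below potential 3335, so over time expected prices fall and SRAS shifts right until Y returns to 3335.
Long run: Y = 3335 on the AD curve gives 3335 = 4792 − 11P, so P = 132.45.

Short run: P = 149.67, Y = 3145.67. Long run: P = 132.45.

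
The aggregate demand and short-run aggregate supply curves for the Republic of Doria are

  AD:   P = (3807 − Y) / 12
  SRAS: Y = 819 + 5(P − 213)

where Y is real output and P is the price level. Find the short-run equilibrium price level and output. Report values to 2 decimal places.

P = 238.41, Y = 946.06

Write SRAS as Y = 819 + 5P − 1065 = 5P − 246.
Rearrange AD to Y = 3807 − 12P.
Set AD = SRAS: 3807 − 12P = 5P − 246, so 4053 = 17P and P = 238.41.
Substituting into AD, Y = 3807 − 12P = 946.06.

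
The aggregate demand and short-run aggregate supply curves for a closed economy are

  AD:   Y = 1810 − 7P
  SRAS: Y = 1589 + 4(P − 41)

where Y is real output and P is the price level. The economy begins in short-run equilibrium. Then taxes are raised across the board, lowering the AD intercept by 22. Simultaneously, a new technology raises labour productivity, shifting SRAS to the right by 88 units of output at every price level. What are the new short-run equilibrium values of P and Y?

P = 25, Y = 1613

After both shocks: AD is Y = 1788 − 7P and SRAS is Y = 1513 + 4P.
Setting them equal: 275 = 11P, so P = 25.
Y = 1788 − 7·25 = 1613.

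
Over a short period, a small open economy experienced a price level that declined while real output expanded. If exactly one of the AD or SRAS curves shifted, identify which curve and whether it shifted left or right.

P fell and Y rose. An AD shift moves P and Y in the same direction; an SRAS shift moves them in opposite directions.
Here P and Y moved in opposite directions, so the SRAS curve shifted.
Since Y rose, SRAS shifted right.

SRAS shifted right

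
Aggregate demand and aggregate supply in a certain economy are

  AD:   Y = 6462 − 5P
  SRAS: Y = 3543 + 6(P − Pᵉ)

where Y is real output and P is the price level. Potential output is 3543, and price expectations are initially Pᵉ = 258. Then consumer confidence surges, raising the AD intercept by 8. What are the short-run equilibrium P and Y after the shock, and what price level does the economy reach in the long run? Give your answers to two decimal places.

Short run: P = 406.82, Y = 4435.91. Long run: P = 585.40.

AD shifts right: new AD is Y = 6470 − 5P. With Pᵉ = 258, SRAS is Y = 1995 + 6P.
Short run: 6470 − 5P = 1995 + 6P gives 4475 = 11P, so P = 406.82 and Y = 6470 − 5P = 4435.91.
Y = 4435.91 is above potential 3543; expectations adjust and SRAS shifts left until Y = 3543.
Long run: on the new AD curve, 3543 = 6470 − 5P gives P = 585.40.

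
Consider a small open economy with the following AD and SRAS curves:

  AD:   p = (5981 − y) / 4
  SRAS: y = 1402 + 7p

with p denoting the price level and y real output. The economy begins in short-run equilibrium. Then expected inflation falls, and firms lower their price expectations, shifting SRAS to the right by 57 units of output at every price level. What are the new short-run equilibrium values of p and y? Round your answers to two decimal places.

This is a positive supply shock: SRAS shifts right.
New SRAS: y = 1459 + 7p.
Set AD = SRAS: 5981 − 4p = 1459 + 7p, so 4522 = 11p and p = 411.09.
Substituting into AD, y = 4336.64.

p = 411.09, y = 4336.64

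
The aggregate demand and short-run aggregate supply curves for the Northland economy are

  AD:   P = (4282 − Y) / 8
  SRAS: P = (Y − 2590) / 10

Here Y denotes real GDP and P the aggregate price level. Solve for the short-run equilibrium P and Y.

Rearrange AD to Y = 4282 − 8P.
Rearrange SRAS to Y = 2590 + 10P.
Set AD = SRAS: 4282 − 8P = 2590 + 10P, so 1692 = 18P and P = 94.
Then Y = 4282 − 8·94 = 3530.

P = 94, Y = 3530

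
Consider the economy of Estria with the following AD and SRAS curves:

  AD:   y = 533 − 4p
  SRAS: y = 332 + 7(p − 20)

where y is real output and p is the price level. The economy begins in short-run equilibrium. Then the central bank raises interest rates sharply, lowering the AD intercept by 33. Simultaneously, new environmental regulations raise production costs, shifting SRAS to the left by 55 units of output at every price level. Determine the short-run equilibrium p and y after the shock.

After both shocks: AD is y = 500 − 4p and SRAS is y = 137 + 7p.
Setting them equal: 363 = 11p, so p = 33.
y = 500 − 4·33 = 368.

p = 33, y = 368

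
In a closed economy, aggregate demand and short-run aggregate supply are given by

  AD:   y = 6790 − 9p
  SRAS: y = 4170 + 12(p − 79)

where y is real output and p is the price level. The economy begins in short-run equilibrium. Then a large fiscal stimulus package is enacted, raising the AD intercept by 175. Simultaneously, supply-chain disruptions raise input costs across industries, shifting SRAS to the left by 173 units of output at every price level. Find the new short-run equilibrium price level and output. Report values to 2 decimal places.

After both shocks: AD is y = 6965 − 9p and SRAS is y = 3049 + 12p.
Setting them equal: 3916 = 21p, so p = 186.48.
Substituting into AD, y = 5286.71.

p = 186.48, y = 5286.71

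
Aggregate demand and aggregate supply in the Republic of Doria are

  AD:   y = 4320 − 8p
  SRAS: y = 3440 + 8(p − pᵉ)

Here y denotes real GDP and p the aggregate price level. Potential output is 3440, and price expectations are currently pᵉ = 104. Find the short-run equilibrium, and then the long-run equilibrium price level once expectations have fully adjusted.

Short run: p = 107, y = 3464. Long run: p = 110.

Short run: with pᵉ = 104, SRAS is y = 2608 + 8p. Setting AD = SRAS gives 1712 = 16p, so p = 107 and y = 4320 − 8·107 = 3464.
Output 3464 is above potential 3440, so over time expected prices rise and SRAS shifts left until y returns to 3440.
Long run: y = 3440 on the AD curve gives 3440 = 4320 − 8p, so p = 110.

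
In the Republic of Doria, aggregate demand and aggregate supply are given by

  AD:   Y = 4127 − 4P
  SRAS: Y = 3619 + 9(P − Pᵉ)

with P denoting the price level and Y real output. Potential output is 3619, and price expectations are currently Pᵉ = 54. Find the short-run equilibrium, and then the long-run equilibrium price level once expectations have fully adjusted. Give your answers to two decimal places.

Short run: P = 76.46, Y = 3821.15. Long run: P = 127.00.

Short run: with Pᵉ = 54, SRAS is Y = 3133 + 9P. Setting AD = SRAS gives 994 = 13P, so P = 76.46 and Y = 4127 − 4P = 3821.15.
Output 3821.15 is above potential 3619, so over time expected prices rise and SRAS shifts left until Y returns to 3619.
Long run: Y = 3619 on the AD curve gives 3619 = 4127 − 4P, so P = 127.00.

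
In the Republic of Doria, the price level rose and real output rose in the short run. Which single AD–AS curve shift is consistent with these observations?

AD shifted right

P rose and Y rose. An AD shift moves P and Y in the same direction; an SRAS shift moves them in opposite directions.
Here P and Y moved in the same direction, so the AD curve shifted.
Since Y rose, AD shifted right.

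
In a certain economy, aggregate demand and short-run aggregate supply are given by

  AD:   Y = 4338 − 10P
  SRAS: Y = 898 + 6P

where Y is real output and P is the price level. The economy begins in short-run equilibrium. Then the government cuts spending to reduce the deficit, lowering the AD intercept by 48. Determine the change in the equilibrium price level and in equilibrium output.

This is a negative demand shock: AD shifts left.
New AD: Y = 4290 − 10P.
Set AD = SRAS: 4290 − 10P = 898 + 6P, so 3392 = 16P and P = 212.
Y = 4290 − 10·212 = 2170.
Initially P = 215, Y = 2188, so ΔP = -3 and ΔY = -18.

ΔP = -3, ΔY = -18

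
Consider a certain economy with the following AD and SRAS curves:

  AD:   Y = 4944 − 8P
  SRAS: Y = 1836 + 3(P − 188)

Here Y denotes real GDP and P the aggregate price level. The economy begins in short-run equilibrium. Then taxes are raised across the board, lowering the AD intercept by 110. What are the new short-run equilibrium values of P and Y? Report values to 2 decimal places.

P = 323.82, Y = 2243.45

This is a negative demand shock: AD shifts left.
New AD: Y = 4834 − 8P.
SRAS can be written Y = 1272 + 3P.
Set AD = SRAS: 4834 − 8P = 1272 + 3P, so 3562 = 11P and P = 323.82.
Substituting into AD, Y = 2243.45.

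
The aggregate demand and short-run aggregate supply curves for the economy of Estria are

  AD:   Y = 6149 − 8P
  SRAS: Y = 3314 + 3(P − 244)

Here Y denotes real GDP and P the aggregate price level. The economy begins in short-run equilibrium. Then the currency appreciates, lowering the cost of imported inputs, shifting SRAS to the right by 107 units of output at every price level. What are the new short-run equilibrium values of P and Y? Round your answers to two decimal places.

This is a positive supply shock: SRAS shifts right.
New SRAS: Y = 2689 + 3P.
Set AD = SRAS: 6149 − 8P = 2689 + 3P, so 3460 = 11P and P = 314.55.
Substituting into AD, Y = 3632.64.

P = 314.55, Y = 3632.64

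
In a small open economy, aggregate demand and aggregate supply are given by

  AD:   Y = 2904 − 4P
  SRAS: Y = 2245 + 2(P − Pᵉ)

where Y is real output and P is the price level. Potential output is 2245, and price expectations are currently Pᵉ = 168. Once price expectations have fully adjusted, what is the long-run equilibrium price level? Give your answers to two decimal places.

Long-run P = 164.75

Short run: with Pᵉ = 168, SRAS is Y = 1909 + 2P. Setting AD = SRAS gives 995 = 6P, so P = 165.83 and Y = 2904 − 4P = 2240.67.
Output 2240.67 is below potential 2245, so over time expected prices fall and SRAS shifts right until Y returns to 2245.
Long run: Y = 2245 on the AD curve gives 2245 = 2904 − 4P, so P = 164.75.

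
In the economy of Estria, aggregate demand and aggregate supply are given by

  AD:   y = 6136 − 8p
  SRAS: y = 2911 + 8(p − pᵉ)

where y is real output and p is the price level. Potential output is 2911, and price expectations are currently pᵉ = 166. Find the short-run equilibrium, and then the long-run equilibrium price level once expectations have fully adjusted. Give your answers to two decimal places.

Short run: with pᵉ = 166, SRAS is y = 1583 + 8p. Setting AD = SRAS gives 4553 = 16p, so p = 284.56 and y = 6136 − 8p = 3859.50.
Output 3859.50 is above potential 2911, so over time expected prices rise and SRAS shifts left until y returns to 2911.
Long run: y = 2911 on the AD curve gives 2911 = 6136 − 8p, so p = 403.13.

Short run: p = 284.56, y = 3859.50. Long run: p = 403.13.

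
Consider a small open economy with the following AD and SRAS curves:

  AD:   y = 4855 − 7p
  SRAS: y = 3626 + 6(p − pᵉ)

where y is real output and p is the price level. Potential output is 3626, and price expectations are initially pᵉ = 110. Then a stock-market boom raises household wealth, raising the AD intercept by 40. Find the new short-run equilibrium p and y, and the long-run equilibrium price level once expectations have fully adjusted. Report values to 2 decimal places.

Short run: p = 148.38, y = 3856.31. Long run: p = 181.29.

AD shifts right: new AD is y = 4895 − 7p. With pᵉ = 110, SRAS is y = 2966 + 6p.
Short run: 4895 − 7p = 2966 + 6p gives 1929 = 13p, so p = 148.38 and y = 4895 − 7p = 3856.31.
y = 3856.31 is above potential 3626; expectations adjust and SRAS shifts left until y = 3626.
Long run: on the new AD curve, 3626 = 4895 − 7p gives p = 181.29.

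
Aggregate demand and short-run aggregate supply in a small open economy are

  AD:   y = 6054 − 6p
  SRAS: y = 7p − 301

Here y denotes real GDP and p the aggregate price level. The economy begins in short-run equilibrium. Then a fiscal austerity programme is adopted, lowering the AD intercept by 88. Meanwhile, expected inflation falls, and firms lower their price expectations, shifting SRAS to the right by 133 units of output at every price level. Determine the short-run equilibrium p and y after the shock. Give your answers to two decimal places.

After both shocks: AD is y = 5966 − 6p and SRAS is y = 7p − 168.
Setting them equal: 6134 = 13p, so p = 471.85.
Substituting into AD, y = 3134.92.

p = 471.85, y = 3134.92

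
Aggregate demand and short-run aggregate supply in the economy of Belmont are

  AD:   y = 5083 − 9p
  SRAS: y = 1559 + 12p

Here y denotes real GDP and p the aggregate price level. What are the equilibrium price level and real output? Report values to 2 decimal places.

Set AD = SRAS: 5083 − 9p = 1559 + 12p, so 3524 = 21p and p = 167.81.
Substituting into AD, y = 5083 − 9p = 3572.71.

p = 167.81, y = 3572.71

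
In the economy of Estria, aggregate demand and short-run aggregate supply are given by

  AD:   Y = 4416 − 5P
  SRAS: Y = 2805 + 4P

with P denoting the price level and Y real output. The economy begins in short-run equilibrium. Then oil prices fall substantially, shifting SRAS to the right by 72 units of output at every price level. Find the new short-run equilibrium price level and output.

This is a positive supply shock: SRAS shifts right.
New SRAS: Y = 2877 + 4P.
Set AD = SRAS: 4416 − 5P = 2877 + 4P, so 1539 = 9P and P = 171.
Y = 4416 − 5·171 = 3561.

P = 171, Y = 3561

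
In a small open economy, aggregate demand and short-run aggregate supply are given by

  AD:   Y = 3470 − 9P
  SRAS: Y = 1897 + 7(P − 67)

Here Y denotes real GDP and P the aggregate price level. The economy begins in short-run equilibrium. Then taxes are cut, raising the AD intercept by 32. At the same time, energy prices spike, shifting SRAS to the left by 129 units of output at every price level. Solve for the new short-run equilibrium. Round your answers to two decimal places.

P = 137.69, Y = 2262.81

After both shocks: AD is Y = 3502 − 9P and SRAS is Y = 1299 + 7P.
Setting them equal: 2203 = 16P, so P = 137.69.
Substituting into AD, Y = 2262.81.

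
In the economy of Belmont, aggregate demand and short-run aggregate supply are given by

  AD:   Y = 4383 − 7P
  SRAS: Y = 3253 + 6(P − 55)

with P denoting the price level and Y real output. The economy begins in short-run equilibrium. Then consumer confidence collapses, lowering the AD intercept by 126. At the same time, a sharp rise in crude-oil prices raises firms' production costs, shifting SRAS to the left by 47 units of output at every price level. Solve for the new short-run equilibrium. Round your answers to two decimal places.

P = 106.23, Y = 3513.38

After both shocks: AD is Y = 4257 − 7P and SRAS is Y = 2876 + 6P.
Setting them equal: 1381 = 13P, so P = 106.23.
Substituting into AD, Y = 3513.38.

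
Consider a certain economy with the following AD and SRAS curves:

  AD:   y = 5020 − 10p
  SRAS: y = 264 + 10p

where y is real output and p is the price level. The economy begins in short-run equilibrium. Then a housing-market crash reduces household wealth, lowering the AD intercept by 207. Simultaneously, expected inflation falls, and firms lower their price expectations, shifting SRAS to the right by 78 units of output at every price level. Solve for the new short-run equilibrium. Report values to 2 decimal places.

p = 223.55, y = 2577.50

After both shocks: AD is y = 4813 − 10p and SRAS is y = 342 + 10p.
Setting them equal: 4471 = 20p, so p = 223.55.
Substituting into AD, y = 2577.50.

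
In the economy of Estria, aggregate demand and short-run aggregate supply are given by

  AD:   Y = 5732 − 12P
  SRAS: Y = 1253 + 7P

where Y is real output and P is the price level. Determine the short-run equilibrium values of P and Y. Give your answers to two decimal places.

P = 235.74, Y = 2903.16

Set AD = SRAS: 5732 − 12P = 1253 + 7P, so 4479 = 19P and P = 235.74.
Substituting into AD, Y = 5732 − 12P = 2903.16.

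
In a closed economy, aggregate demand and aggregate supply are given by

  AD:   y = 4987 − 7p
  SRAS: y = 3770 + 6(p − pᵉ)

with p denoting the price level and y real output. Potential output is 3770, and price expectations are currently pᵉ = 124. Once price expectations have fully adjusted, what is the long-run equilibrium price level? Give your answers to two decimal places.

Long-run p = 173.86

Short run: with pᵉ = 124, SRAS is y = 3026 + 6p. Setting AD = SRAS gives 1961 = 13p, so p = 150.85 and y = 4987 − 7p = 3931.08.
Output 3931.08 is above potential 3770, so over time expected prices rise and SRAS shifts left until y returns to 3770.
Long run: y = 3770 on the AD curve gives 3770 = 4987 − 7p, so p = 173.86.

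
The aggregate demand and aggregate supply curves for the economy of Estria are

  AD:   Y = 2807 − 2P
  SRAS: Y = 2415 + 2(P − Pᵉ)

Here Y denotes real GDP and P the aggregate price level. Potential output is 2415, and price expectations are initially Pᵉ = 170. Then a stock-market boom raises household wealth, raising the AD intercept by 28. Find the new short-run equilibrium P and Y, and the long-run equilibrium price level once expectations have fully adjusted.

Short run: P = 190, Y = 2455. Long run: P = 210.

AD shifts right: new AD is Y = 2835 − 2P. With Pᵉ = 170, SRAS is Y = 2075 + 2P.
Short run: 2835 − 2P = 2075 + 2P gives 760 = 4P, so P = 190 and Y = 2835 − 2·190 = 2455.
Y = 2455 is above potential 2415; expectations adjust and SRAS shifts left until Y = 2415.
Long run: on the new AD curve, 2415 = 2835 − 2P gives P = 210.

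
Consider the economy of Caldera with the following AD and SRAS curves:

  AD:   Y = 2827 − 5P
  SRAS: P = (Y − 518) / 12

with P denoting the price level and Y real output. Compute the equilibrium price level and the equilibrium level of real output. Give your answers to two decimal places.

P = 135.82, Y = 2147.88

Rearrange SRAS to Y = 518 + 12P.
Set AD = SRAS: 2827 − 5P = 518 + 12P, so 2309 = 17P and P = 135.82.
Substituting into AD, Y = 2827 − 5P = 2147.88.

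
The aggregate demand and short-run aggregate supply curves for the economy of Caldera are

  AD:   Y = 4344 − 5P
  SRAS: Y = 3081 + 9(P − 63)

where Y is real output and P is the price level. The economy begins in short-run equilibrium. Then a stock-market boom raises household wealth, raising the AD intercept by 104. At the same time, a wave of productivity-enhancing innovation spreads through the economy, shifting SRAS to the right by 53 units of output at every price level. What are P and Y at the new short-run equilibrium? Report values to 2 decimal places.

After both shocks: AD is Y = 4448 − 5P and SRAS is Y = 2567 + 9P.
Setting them equal: 1881 = 14P, so P = 134.36.
Substituting into AD, Y = 3776.21.

P = 134.36, Y = 3776.21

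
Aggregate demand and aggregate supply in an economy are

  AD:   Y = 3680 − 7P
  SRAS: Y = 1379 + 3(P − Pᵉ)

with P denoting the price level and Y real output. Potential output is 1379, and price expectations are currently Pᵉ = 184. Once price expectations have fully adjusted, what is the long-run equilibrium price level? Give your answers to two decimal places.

Short run: with Pᵉ = 184, SRAS is Y = 827 + 3P. Setting AD = SRAS gives 2853 = 10P, so P = 285.30 and Y = 3680 − 7P = 1682.90.
Output 1682.90 is above potential 1379, so over time expected prices rise and SRAS shifts left until Y returns to 1379.
Long run: Y = 1379 on the AD curve gives 1379 = 3680 − 7P, so P = 328.71.

Long-run P = 328.71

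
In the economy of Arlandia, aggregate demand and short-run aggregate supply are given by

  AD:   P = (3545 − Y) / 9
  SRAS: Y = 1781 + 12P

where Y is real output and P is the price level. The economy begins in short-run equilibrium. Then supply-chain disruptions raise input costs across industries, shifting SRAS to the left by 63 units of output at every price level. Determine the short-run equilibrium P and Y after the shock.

This is a negative supply shock: SRAS shifts left.
New SRAS: Y = 1718 + 12P.
Set AD = SRAS: 3545 − 9P = 1718 + 12P, so 1827 = 21P and P = 87.
Y = 3545 − 9·87 = 2762.

P = 87, Y = 2762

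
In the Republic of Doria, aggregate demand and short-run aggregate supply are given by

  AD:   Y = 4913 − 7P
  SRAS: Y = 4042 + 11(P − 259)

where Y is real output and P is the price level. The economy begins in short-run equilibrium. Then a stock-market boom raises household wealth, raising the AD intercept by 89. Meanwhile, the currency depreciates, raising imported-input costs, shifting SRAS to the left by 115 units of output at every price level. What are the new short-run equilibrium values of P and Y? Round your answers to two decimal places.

After both shocks: AD is Y = 5002 − 7P and SRAS is Y = 1078 + 11P.
Setting them equal: 3924 = 18P, so P = 218.00.
Substituting into AD, Y = 3476.00.

P = 218.00, Y = 3476.00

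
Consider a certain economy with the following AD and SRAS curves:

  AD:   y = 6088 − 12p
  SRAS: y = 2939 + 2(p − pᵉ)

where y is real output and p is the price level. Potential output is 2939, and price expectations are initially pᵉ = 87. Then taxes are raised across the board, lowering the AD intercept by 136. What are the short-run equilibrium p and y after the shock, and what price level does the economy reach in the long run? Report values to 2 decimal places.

AD shifts left: new AD is y = 5952 − 12p. With pᵉ = 87, SRAS is y = 2765 + 2p.
Short run: 5952 − 12p = 2765 + 2p gives 3187 = 14p, so p = 227.64 and y = 5952 − 12p = 3220.29.
y = 3220.29 is above potential 2939; expectations adjust and SRAS shifts left until y = 2939.
Long run: on the new AD curve, 2939 = 5952 − 12p gives p = 251.08.

Short run: p = 227.64, y = 3220.29. Long run: p = 251.08.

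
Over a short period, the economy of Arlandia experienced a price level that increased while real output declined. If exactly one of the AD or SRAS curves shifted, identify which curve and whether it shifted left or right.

P rose and Y fell. An AD shift moves P and Y in the same direction; an SRAS shift moves them in opposite directions.
Here P and Y moved in opposite directions, so the SRAS curve shifted.
Since Y fell, SRAS shifted left.

SRAS shifted left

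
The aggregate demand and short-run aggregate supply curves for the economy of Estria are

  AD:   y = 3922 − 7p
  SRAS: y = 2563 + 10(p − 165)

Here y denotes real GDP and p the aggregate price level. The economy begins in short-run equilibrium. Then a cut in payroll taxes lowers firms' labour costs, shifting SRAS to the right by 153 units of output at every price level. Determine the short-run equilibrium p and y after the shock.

This is a positive supply shock: SRAS shifts right.
New SRAS: y = 1066 + 10p.
Set AD = SRAS: 3922 − 7p = 1066 + 10p, so 2856 = 17p and p = 168.
y = 3922 − 7·168 = 2746.

p = 168, y = 2746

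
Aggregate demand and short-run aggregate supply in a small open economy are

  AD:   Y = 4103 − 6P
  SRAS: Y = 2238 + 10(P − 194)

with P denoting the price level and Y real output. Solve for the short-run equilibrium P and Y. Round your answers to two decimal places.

P = 237.81, Y = 2676.13

Write SRAS as Y = 2238 + 10P − 1940 = 298 + 10P.
Set AD = SRAS: 4103 − 6P = 298 + 10P, so 3805 = 16P and P = 237.81.
Substituting into AD, Y = 4103 − 6P = 2676.13.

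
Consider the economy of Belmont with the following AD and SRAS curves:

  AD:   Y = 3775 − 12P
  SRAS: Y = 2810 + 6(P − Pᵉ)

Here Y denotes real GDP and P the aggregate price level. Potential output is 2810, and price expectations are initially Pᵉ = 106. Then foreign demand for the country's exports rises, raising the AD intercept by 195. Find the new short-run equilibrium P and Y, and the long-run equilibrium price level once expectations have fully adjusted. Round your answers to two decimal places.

Short run: P = 99.78, Y = 2772.67. Long run: P = 96.67.

AD shifts right: new AD is Y = 3970 − 12P. With Pᵉ = 106, SRAS is Y = 2174 + 6P.
Short run: 3970 − 12P = 2174 + 6P gives 1796 = 18P, so P = 99.78 and Y = 3970 − 12P = 2772.67.
Y = 2772.67 is below potential 2810; expectations adjust and SRAS shifts right until Y = 2810.
Long run: on the new AD curve, 2810 = 3970 − 12P gives P = 96.67.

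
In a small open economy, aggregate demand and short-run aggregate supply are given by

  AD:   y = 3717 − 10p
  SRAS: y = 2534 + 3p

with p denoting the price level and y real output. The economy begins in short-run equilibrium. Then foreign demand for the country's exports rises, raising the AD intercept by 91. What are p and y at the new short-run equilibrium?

p = 98, y = 2828

This is a positive demand shock: AD shifts right.
New AD: y = 3808 − 10p.
Set AD = SRAS: 3808 − 10p = 2534 + 3p, so 1274 = 13p and p = 98.
y = 3808 − 10·98 = 2828.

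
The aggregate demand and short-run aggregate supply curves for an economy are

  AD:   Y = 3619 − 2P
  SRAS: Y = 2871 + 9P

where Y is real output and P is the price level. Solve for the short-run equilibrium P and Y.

P = 68, Y = 3483

Set AD = SRAS: 3619 − 2P = 2871 + 9P, so 748 = 11P and P = 68.
Then Y = 3619 − 2·68 = 3483.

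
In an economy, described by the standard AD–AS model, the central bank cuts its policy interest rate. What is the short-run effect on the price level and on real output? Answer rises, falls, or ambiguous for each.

Price level: rises; output: rises

This is a positive demand shock: AD shifts right.
Moving along the upward-sloping SRAS curve, P rises and Y rises.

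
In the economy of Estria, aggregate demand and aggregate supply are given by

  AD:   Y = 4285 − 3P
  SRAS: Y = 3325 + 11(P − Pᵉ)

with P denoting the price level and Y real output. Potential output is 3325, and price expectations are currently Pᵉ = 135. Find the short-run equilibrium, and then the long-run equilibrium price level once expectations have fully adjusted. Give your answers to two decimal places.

Short run: with Pᵉ = 135, SRAS is Y = 1840 + 11P. Setting AD = SRAS gives 2445 = 14P, so P = 174.64 and Y = 4285 − 3P = 3761.07.
Output 3761.07 is above potential 3325, so over time expected prices rise and SRAS shifts left until Y returns to 3325.
Long run: Y = 3325 on the AD curve gives 3325 = 4285 − 3P, so P = 320.00.

Short run: P = 174.64, Y = 3761.07. Long run: P = 320.00.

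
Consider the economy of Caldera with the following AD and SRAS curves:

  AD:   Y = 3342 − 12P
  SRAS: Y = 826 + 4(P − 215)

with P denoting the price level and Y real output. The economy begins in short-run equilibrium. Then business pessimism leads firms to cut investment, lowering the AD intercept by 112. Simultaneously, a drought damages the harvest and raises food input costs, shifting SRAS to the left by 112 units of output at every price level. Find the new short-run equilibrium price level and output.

After both shocks: AD is Y = 3230 − 12P and SRAS is Y = 4P − 146.
Setting them equal: 3376 = 16P, so P = 211.
Y = 3230 − 12·211 = 698.

P = 211, Y = 698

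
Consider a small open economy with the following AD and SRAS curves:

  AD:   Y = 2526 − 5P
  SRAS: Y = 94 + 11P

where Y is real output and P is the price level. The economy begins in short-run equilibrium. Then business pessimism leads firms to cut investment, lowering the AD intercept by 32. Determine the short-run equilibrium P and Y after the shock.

This is a negative demand shock: AD shifts left.
New AD: Y = 2494 − 5P.
Set AD = SRAS: 2494 − 5P = 94 + 11P, so 2400 = 16P and P = 150.
Y = 2494 − 5·150 = 1744.

P = 150, Y = 1744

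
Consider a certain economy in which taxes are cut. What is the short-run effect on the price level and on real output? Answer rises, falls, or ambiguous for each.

Price level: rises; output: rises

This is a positive demand shock: AD shifts right.
Moving along the upward-sloping SRAS curve, P rises and Y rises.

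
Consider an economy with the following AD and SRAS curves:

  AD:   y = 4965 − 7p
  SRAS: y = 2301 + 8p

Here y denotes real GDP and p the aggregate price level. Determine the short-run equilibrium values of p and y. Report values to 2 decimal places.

p = 177.60, y = 3721.80

Set AD = SRAS: 4965 − 7p = 2301 + 8p, so 2664 = 15p and p = 177.60.
Substituting into AD, y = 4965 − 7p = 3721.80.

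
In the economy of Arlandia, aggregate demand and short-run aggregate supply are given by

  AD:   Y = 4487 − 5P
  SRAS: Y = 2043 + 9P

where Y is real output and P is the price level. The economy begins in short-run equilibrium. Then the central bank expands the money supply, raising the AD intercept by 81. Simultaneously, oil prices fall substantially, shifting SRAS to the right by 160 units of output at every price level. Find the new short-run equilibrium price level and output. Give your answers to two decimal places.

P = 168.93, Y = 3723.36

After both shocks: AD is Y = 4568 − 5P and SRAS is Y = 2203 + 9P.
Setting them equal: 2365 = 14P, so P = 168.93.
Substituting into AD, Y = 3723.36.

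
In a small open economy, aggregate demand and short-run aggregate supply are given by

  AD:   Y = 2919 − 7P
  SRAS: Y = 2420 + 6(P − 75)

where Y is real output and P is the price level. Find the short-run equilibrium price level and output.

Write SRAS as Y = 2420 + 6P − 450 = 1970 + 6P.
Set AD = SRAS: 2919 − 7P = 1970 + 6P, so 949 = 13P and P = 73.
Then Y = 2919 − 7·73 = 2408.

P = 73, Y = 2408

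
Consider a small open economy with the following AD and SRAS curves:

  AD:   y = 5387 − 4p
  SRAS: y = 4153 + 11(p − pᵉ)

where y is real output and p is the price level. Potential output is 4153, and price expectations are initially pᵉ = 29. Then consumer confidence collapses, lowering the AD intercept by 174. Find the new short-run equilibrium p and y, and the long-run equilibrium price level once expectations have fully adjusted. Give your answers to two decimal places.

Short run: p = 91.93, y = 4845.27. Long run: p = 265.00.

AD shifts left: new AD is y = 5213 − 4p. With pᵉ = 29, SRAS is y = 3834 + 11p.
Short run: 5213 − 4p = 3834 + 11p gives 1379 = 15p, so p = 91.93 and y = 5213 − 4p = 4845.27.
y = 4845.27 is above potential 4153; expectations adjust and SRAS shifts left until y = 4153.
Long run: on the new AD curve, 4153 = 5213 − 4p gives p = 265.00.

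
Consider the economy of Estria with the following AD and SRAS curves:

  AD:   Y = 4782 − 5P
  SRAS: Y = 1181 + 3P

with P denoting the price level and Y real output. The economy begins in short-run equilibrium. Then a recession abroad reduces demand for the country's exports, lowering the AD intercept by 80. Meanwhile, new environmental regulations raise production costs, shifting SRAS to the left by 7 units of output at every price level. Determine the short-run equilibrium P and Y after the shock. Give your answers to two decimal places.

After both shocks: AD is Y = 4702 − 5P and SRAS is Y = 1174 + 3P.
Setting them equal: 3528 = 8P, so P = 441.00.
Substituting into AD, Y = 2497.00.

P = 441.00, Y = 2497.00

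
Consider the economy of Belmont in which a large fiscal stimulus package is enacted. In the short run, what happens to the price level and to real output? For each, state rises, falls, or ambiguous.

Price level: rises; output: rises

This is a positive demand shock: AD shifts right.
Moving along the upward-sloping SRAS curve, P rises and Y rises.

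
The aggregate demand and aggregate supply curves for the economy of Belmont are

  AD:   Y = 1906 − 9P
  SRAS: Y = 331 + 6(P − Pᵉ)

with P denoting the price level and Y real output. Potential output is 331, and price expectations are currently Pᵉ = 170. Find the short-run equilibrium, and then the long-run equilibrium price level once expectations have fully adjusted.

Short run: with Pᵉ = 170, SRAS is Y = 6P − 689. Setting AD = SRAS gives 2595 = 15P, so P = 173 and Y = 1906 − 9·173 = 349.
Output 349 is above potential 331, so over time expected prices rise and SRAS shifts left until Y returns to 331.
Long run: Y = 331 on the AD curve gives 331 = 1906 − 9P, so P = 175.

Short run: P = 173, Y = 349. Long run: P = 175.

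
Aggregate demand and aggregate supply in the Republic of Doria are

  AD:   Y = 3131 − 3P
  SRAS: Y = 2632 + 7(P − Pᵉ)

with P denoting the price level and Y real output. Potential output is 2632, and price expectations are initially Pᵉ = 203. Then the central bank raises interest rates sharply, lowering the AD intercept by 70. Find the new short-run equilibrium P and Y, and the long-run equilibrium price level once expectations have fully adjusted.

AD shifts left: new AD is Y = 3061 − 3P. With Pᵉ = 203, SRAS is Y = 1211 + 7P.
Short run: 3061 − 3P = 1211 + 7P gives 1850 = 10P, so P = 185 and Y = 3061 − 3·185 = 2506.
Y = 2506 is below potential 2632; expectations adjust and SRAS shifts right until Y = 2632.
Long run: on the new AD curve, 2632 = 3061 − 3P gives P = 143.

Short run: P = 185, Y = 2506. Long run: P = 143.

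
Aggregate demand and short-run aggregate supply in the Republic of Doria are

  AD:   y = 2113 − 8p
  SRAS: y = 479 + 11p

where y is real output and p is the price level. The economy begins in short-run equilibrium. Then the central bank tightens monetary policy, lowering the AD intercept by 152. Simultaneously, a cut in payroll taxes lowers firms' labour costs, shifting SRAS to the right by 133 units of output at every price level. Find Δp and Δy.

After both shocks: AD is y = 1961 − 8p and SRAS is y = 612 + 11p.
Setting them equal: 1349 = 19p, so p = 71.
y = 1961 − 8·71 = 1393.
Initially p = 86, y = 1425, so Δp = -15 and Δy = -32.

Δp = -15, Δy = -32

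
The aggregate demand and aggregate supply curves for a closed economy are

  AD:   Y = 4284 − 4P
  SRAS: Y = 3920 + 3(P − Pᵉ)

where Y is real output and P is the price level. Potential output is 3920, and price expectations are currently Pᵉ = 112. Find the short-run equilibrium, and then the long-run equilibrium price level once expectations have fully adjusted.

Short run: P = 100, Y = 3884. Long run: P = 91.

Short run: with Pᵉ = 112, SRAS is Y = 3584 + 3P. Setting AD = SRAS gives 700 = 7P, so P = 100 and Y = 4284 − 4·100 = 3884.
Output 3884 is below potential 3920, so over time expected prices fall and SRAS shifts right until Y returns to 3920.
Long run: Y = 3920 on the AD curve gives 3920 = 4284 − 4P, so P = 91.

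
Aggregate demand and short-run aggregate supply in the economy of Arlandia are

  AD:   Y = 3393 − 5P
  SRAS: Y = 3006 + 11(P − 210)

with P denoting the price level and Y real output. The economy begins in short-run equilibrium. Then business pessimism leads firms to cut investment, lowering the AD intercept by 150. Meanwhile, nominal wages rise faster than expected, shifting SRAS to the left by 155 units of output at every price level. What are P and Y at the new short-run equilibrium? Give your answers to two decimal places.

P = 168.88, Y = 2398.63

After both shocks: AD is Y = 3243 − 5P and SRAS is Y = 541 + 11P.
Setting them equal: 2702 = 16P, so P = 168.88.
Substituting into AD, Y = 2398.63.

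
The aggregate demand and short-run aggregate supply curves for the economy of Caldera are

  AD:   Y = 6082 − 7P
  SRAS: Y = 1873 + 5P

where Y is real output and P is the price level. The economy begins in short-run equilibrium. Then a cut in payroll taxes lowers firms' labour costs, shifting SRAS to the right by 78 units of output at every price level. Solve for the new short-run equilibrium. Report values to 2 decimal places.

P = 344.25, Y = 3672.25

This is a positive supply shock: SRAS shifts right.
New SRAS: Y = 1951 + 5P.
Set AD = SRAS: 6082 − 7P = 1951 + 5P, so 4131 = 12P and P = 344.25.
Substituting into AD, Y = 3672.25.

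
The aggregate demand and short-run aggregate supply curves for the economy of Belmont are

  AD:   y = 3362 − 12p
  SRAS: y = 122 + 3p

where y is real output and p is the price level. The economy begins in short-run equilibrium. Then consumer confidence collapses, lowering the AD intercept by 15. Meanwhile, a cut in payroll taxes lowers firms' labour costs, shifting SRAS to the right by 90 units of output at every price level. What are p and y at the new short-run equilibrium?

After both shocks: AD is y = 3347 − 12p and SRAS is y = 212 + 3p.
Setting them equal: 3135 = 15p, so p = 209.
y = 3347 − 12·209 = 839.

p = 209, y = 839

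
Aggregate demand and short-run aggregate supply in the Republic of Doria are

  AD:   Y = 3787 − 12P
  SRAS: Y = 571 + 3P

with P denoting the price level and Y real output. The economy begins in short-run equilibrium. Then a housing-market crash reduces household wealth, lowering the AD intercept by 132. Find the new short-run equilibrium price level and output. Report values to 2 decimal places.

P = 205.60, Y = 1187.80

This is a negative demand shock: AD shifts left.
New AD: Y = 3655 − 12P.
Set AD = SRAS: 3655 − 12P = 571 + 3P, so 3084 = 15P and P = 205.60.
Substituting into AD, Y = 1187.80.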